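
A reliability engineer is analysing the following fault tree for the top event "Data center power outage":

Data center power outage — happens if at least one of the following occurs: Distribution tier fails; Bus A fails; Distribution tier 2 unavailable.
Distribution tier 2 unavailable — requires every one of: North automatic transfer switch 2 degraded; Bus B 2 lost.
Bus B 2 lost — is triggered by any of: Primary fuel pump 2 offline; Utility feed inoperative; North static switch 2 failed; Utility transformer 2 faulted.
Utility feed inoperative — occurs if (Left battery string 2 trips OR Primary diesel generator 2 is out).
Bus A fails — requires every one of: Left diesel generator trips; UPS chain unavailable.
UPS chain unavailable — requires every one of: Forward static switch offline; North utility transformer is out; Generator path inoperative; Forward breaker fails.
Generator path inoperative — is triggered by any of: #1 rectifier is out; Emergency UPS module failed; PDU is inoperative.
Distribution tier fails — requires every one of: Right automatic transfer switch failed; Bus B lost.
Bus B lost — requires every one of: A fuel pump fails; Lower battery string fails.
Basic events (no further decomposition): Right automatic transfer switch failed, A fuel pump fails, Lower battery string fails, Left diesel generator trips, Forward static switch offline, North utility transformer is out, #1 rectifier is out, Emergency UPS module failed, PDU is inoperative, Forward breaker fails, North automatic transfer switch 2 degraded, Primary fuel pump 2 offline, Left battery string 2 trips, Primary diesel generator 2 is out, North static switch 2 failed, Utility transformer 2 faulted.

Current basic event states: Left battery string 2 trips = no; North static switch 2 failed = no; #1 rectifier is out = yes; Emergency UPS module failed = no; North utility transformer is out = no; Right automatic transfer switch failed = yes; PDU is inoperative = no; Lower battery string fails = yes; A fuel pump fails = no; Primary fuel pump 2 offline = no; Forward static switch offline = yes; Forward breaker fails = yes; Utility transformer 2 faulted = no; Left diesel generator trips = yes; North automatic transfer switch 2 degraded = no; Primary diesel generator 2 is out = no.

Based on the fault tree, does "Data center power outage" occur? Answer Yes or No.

Bus B lost [AND]: A fuel pump fails=not, Lower battery string fails=occurs → not all inputs occur → does not occur.
Distribution tier fails [AND]: Right automatic transfer switch failed=occurs, Bus B lost=not → not all inputs occur → does not occur.
Generator path inoperative [OR]: #1 rectifier is out=occurs, Emergency UPS module failed=not, PDU is inoperative=not → at least one input occurs → occurs.
UPS chain unavailable [AND]: Forward static switch offline=occurs, North utility transformer is out=not, Generator path inoperative=occurs, Forward breaker fails=occurs → not all inputs occur → does not occur.
Bus A fails [AND]: Left diesel generator trips=occurs, UPS chain unavailable=not → not all inputs occur → does not occur.
Utility feed inoperative [OR]: Left battery string 2 trips=not, Primary diesel generator 2 is out=not → no input occurs → does not occur.
Bus B 2 lost [OR]: Primary fuel pump 2 offline=not, Utility feed inoperative=not, North static switch 2 failed=not, Utility transformer 2 faulted=not → no input occurs → does not occur.
Distribution tier 2 unavailable [AND]: North automatic transfer switch 2 degraded=not, Bus B 2 lost=not → not all inputs occur → does not occur.
Data center power outage [OR]: Distribution tier fails=not, Bus A fails=not, Distribution tier 2 unavailable=not → no input occurs → does not occur.

No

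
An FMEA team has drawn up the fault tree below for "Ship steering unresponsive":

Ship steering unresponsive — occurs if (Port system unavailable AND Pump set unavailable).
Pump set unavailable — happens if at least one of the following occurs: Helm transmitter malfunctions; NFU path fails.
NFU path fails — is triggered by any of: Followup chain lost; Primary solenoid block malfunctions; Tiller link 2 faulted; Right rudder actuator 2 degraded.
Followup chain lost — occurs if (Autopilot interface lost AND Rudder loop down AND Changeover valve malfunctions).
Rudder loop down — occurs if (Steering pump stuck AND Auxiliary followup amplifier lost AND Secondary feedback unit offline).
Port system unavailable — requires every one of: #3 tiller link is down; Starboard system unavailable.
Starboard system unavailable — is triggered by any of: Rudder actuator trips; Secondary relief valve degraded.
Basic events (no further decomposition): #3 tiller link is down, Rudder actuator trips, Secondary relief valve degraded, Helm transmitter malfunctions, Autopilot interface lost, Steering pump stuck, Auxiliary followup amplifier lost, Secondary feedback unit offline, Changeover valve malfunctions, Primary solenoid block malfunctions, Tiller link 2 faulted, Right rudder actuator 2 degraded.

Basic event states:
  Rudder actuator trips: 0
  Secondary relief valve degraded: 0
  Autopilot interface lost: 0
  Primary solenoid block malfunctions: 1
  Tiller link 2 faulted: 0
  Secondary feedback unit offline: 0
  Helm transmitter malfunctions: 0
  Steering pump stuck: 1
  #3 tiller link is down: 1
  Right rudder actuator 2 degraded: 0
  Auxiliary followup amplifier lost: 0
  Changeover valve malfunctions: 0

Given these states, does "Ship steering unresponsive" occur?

No

Starboard system unavailable [OR]: Rudder actuator trips=not, Secondary relief valve degraded=not → no input occurs → does not occur.
Port system unavailable [AND]: #3 tiller link is down=occurs, Starboard system unavailable=not → not all inputs occur → does not occur.
Rudder loop down [AND]: Steering pump stuck=occurs, Auxiliary followup amplifier lost=not, Secondary feedback unit offline=not → not all inputs occur → does not occur.
Followup chain lost [AND]: Autopilot interface lost=not, Rudder loop down=not, Changeover valve malfunctions=not → not all inputs occur → does not occur.
NFU path fails [OR]: Followup chain lost=not, Primary solenoid block malfunctions=occurs, Tiller link 2 faulted=not, Right rudder actuator 2 degraded=not → at least one input occurs → occurs.
Pump set unavailable [OR]: Helm transmitter malfunctions=not, NFU path fails=occurs → at least one input occurs → occurs.
Ship steering unresponsive [AND]: Port system unavailable=not, Pump set unavailable=occurs → not all inputs occur → does not occur.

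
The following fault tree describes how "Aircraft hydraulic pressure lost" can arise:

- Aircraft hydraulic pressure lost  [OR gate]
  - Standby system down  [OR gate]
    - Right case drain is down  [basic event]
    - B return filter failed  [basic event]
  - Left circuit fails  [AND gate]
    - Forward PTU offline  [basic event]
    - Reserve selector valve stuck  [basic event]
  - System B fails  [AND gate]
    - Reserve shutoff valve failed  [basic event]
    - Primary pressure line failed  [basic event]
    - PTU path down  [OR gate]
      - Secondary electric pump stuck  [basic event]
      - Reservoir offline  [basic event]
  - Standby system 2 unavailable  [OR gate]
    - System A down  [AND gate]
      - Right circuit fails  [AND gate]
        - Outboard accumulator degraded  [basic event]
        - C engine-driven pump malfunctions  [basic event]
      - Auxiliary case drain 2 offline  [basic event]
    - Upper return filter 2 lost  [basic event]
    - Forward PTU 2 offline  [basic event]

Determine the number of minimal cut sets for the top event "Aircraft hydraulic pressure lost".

Standby system down [OR]: union of children's cut sets → 2 cut set(s).
Left circuit fails [AND]: one cut set from each child combined → 1 × 1 = 1 cut set(s).
PTU path down [OR]: union of children's cut sets → 2 cut set(s).
System B fails [AND]: one cut set from each child combined → 1 × 1 × 2 = 2 cut set(s).
Right circuit fails [AND]: one cut set from each child combined → 1 × 1 = 1 cut set(s).
System A down [AND]: one cut set from each child combined → 1 × 1 = 1 cut set(s).
Standby system 2 unavailable [OR]: union of children's cut sets → 3 cut set(s).
Aircraft hydraulic pressure lost [OR]: union of children's cut sets → 8 cut set(s).
Minimal cut sets: {Right case drain is down}; {B return filter failed}; {Forward PTU offline, Reserve selector valve stuck}; {Primary pressure line failed, Reserve shutoff valve failed, Secondary electric pump stuck}; {Primary pressure line failed, Reserve shutoff valve failed, Reservoir offline}; {Auxiliary case drain 2 offline, C engine-driven pump malfunctions, Outboard accumulator degraded}; {Upper return filter 2 lost}; {Forward PTU 2 offline}.

8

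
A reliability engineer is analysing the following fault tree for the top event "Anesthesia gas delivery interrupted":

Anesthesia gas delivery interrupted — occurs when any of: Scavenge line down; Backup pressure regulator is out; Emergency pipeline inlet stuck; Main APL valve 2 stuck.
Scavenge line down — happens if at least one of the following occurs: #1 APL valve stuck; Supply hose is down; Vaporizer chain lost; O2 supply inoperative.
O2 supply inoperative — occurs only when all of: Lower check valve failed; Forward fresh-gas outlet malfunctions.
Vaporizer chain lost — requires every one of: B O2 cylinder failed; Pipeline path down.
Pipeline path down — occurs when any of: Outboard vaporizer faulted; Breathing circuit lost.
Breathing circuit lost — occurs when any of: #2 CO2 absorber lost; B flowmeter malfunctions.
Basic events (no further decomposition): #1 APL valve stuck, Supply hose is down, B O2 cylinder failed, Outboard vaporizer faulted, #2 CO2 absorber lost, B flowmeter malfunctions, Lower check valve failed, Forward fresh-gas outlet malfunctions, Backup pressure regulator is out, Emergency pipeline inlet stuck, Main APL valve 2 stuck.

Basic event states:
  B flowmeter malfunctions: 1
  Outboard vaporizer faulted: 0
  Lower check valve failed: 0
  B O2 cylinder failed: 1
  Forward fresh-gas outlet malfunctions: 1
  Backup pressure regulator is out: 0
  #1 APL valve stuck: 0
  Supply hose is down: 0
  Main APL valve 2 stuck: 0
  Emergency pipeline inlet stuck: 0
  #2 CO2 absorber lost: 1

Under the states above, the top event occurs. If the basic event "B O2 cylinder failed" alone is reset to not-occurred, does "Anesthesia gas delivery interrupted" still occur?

Counterfactual: set "B O2 cylinder failed" to not occurred.
Breathing circuit lost [OR]: #2 CO2 absorber lost=occurs, B flowmeter malfunctions=occurs → at least one input occurs → occurs.
Pipeline path down [OR]: Outboard vaporizer faulted=not, Breathing circuit lost=occurs → at least one input occurs → occurs.
Vaporizer chain lost [AND]: B O2 cylinder failed=not, Pipeline path down=occurs → not all inputs occur → does not occur.
O2 supply inoperative [AND]: Lower check valve failed=not, Forward fresh-gas outlet malfunctions=occurs → not all inputs occur → does not occur.
Scavenge line down [OR]: #1 APL valve stuck=not, Supply hose is down=not, Vaporizer chain lost=not, O2 supply inoperative=not → no input occurs → does not occur.
Anesthesia gas delivery interrupted [OR]: Scavenge line down=not, Backup pressure regulator is out=not, Emergency pipeline inlet stuck=not, Main APL valve 2 stuck=not → no input occurs → does not occur.

No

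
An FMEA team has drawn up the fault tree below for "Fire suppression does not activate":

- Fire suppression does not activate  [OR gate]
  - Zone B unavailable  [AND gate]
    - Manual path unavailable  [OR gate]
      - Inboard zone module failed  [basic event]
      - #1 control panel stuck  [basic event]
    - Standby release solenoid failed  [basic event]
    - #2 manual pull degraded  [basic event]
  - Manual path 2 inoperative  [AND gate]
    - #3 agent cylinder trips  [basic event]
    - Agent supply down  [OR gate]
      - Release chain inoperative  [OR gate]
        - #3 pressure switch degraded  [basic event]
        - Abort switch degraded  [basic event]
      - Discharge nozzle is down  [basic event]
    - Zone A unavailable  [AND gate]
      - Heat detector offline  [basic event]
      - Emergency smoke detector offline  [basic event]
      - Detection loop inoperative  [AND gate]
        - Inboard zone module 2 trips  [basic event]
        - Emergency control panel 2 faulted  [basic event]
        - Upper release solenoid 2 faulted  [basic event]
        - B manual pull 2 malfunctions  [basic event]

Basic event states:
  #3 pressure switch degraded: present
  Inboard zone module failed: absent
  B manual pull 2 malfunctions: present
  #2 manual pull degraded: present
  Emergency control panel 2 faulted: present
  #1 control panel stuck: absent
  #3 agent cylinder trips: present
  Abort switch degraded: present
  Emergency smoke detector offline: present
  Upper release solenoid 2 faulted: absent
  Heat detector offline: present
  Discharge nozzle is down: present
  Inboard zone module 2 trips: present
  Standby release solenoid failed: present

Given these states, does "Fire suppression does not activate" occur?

No

Manual path unavailable [OR]: Inboard zone module failed=not, #1 control panel stuck=not → no input occurs → does not occur.
Zone B unavailable [AND]: Manual path unavailable=not, Standby release solenoid failed=occurs, #2 manual pull degraded=occurs → not all inputs occur → does not occur.
Release chain inoperative [OR]: #3 pressure switch degraded=occurs, Abort switch degraded=occurs → at least one input occurs → occurs.
Agent supply down [OR]: Release chain inoperative=occurs, Discharge nozzle is down=occurs → at least one input occurs → occurs.
Detection loop inoperative [AND]: Inboard zone module 2 trips=occurs, Emergency control panel 2 faulted=occurs, Upper release solenoid 2 faulted=not, B manual pull 2 malfunctions=occurs → not all inputs occur → does not occur.
Zone A unavailable [AND]: Heat detector offline=occurs, Emergency smoke detector offline=occurs, Detection loop inoperative=not → not all inputs occur → does not occur.
Manual path 2 inoperative [AND]: #3 agent cylinder trips=occurs, Agent supply down=occurs, Zone A unavailable=not → not all inputs occur → does not occur.
Fire suppression does not activate [OR]: Zone B unavailable=not, Manual path 2 inoperative=not → no input occurs → does not occur.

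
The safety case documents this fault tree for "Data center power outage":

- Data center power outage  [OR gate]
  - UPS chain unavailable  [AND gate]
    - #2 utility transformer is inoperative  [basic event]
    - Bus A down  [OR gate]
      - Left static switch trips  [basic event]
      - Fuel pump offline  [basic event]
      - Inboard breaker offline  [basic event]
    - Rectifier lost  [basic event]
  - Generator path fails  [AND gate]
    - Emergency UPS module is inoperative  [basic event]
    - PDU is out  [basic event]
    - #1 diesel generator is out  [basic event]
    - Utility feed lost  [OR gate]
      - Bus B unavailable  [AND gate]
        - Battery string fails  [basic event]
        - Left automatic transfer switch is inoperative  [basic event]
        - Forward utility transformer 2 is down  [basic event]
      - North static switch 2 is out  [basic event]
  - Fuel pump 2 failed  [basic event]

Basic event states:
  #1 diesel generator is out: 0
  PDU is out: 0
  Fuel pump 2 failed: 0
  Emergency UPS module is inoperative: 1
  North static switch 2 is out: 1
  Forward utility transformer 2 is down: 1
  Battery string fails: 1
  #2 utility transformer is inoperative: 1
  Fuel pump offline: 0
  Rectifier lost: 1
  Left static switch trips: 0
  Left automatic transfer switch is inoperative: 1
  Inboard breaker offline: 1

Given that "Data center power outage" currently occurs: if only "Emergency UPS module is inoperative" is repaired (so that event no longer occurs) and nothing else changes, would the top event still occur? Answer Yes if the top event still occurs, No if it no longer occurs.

Yes

Counterfactual: set "Emergency UPS module is inoperative" to not occurred.
Bus A down [OR]: Left static switch trips=not, Fuel pump offline=not, Inboard breaker offline=occurs → at least one input occurs → occurs.
UPS chain unavailable [AND]: #2 utility transformer is inoperative=occurs, Bus A down=occurs, Rectifier lost=occurs → all inputs occur → occurs.
Bus B unavailable [AND]: Battery string fails=occurs, Left automatic transfer switch is inoperative=occurs, Forward utility transformer 2 is down=occurs → all inputs occur → occurs.
Utility feed lost [OR]: Bus B unavailable=occurs, North static switch 2 is out=occurs → at least one input occurs → occurs.
Generator path fails [AND]: Emergency UPS module is inoperative=not, PDU is out=not, #1 diesel generator is out=not, Utility feed lost=occurs → not all inputs occur → does not occur.
Data center power outage [OR]: UPS chain unavailable=occurs, Generator path fails=not, Fuel pump 2 failed=not → at least one input occurs → occurs.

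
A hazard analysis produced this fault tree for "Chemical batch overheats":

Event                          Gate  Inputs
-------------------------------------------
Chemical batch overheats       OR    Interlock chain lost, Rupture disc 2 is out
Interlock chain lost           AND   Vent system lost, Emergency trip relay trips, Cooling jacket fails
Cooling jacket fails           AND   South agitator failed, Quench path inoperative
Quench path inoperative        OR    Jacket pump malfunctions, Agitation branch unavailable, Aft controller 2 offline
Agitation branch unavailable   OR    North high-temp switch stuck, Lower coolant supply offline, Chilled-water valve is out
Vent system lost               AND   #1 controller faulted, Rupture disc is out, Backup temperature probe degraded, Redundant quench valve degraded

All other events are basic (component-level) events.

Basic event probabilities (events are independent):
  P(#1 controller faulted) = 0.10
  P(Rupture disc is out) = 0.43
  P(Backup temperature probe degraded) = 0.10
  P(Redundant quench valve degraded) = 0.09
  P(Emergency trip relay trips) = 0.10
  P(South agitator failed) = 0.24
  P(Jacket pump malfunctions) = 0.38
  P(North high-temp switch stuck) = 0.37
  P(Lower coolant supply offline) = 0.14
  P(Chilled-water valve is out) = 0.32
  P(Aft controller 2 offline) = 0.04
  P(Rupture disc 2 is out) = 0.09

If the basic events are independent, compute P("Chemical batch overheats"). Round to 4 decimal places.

P(Vent system lost) [AND] = 0.10 × 0.43 × 0.10 × 0.09 = 0.000387
P(Agitation branch unavailable) [OR] = 1 − (1−0.37) × (1−0.14) × (1−0.32) = 0.631576
P(Quench path inoperative) [OR] = 1 − (1−0.38) × (1−0.631576) × (1−0.04) = 0.780714
P(Cooling jacket fails) [AND] = 0.24 × 0.780714 = 0.187371
P(Interlock chain lost) [AND] = 0.000387 × 0.10 × 0.187371 = 0.000007
P(Chemical batch overheats) [OR] = 1 − (1−0.000007) × (1−0.09) = 0.090006
Rounded to 4 decimal places: P(Chemical batch overheats) ≈ 0.0900.

0.0900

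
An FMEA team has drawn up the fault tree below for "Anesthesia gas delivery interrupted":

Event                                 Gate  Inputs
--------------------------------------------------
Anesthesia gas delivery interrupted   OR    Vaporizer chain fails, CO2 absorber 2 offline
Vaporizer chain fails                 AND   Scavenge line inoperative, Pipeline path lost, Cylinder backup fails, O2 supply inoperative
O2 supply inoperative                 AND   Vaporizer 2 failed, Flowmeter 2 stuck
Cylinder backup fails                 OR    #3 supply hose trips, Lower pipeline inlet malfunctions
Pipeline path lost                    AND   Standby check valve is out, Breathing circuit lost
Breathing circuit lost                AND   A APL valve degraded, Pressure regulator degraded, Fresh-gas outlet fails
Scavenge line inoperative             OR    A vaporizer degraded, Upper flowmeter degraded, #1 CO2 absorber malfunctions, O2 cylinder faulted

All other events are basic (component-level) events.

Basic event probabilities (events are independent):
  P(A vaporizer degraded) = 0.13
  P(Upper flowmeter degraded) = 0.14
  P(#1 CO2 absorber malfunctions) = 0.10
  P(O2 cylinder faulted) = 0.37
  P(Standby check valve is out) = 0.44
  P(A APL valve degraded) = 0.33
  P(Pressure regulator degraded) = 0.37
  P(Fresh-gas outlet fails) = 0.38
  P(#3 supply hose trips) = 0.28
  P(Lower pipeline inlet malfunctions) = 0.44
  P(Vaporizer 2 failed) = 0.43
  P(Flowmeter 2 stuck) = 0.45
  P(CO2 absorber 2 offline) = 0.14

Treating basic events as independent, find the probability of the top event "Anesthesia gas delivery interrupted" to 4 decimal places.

P(Scavenge line inoperative) [OR] = 1 − (1−0.13) × (1−0.14) × (1−0.10) × (1−0.37) = 0.575771
P(Breathing circuit lost) [AND] = 0.33 × 0.37 × 0.38 = 0.046398
P(Pipeline path lost) [AND] = 0.44 × 0.046398 = 0.020415
P(Cylinder backup fails) [OR] = 1 − (1−0.28) × (1−0.44) = 0.596800
P(O2 supply inoperative) [AND] = 0.43 × 0.45 = 0.193500
P(Vaporizer chain fails) [AND] = 0.575771 × 0.020415 × 0.596800 × 0.193500 = 0.001357
P(Anesthesia gas delivery interrupted) [OR] = 1 − (1−0.001357) × (1−0.14) = 0.141167
Rounded to 4 decimal places: P(Anesthesia gas delivery interrupted) ≈ 0.1412.

0.1412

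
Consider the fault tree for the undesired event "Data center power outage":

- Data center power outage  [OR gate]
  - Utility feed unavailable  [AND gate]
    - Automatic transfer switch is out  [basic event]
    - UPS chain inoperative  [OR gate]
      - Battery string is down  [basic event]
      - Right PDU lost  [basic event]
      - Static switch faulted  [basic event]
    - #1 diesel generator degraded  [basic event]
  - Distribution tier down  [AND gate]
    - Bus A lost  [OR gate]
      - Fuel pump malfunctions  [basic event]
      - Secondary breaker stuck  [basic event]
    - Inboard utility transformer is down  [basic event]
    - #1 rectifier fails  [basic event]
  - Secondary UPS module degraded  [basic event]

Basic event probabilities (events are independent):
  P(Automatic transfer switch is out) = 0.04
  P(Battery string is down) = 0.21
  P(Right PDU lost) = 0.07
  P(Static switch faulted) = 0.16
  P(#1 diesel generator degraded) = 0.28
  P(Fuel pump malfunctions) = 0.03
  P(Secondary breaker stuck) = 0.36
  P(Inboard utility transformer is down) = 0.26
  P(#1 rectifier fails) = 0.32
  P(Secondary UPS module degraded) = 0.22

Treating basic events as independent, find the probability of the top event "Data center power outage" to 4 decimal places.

0.2478

P(UPS chain inoperative) [OR] = 1 − (1−0.21) × (1−0.07) × (1−0.16) = 0.382852
P(Utility feed unavailable) [AND] = 0.04 × 0.382852 × 0.28 = 0.004288
P(Bus A lost) [OR] = 1 − (1−0.03) × (1−0.36) = 0.379200
P(Distribution tier down) [AND] = 0.379200 × 0.26 × 0.32 = 0.031549
P(Data center power outage) [OR] = 1 − (1−0.004288) × (1−0.031549) × (1−0.22) = 0.247847
Rounded to 4 decimal places: P(Data center power outage) ≈ 0.2478.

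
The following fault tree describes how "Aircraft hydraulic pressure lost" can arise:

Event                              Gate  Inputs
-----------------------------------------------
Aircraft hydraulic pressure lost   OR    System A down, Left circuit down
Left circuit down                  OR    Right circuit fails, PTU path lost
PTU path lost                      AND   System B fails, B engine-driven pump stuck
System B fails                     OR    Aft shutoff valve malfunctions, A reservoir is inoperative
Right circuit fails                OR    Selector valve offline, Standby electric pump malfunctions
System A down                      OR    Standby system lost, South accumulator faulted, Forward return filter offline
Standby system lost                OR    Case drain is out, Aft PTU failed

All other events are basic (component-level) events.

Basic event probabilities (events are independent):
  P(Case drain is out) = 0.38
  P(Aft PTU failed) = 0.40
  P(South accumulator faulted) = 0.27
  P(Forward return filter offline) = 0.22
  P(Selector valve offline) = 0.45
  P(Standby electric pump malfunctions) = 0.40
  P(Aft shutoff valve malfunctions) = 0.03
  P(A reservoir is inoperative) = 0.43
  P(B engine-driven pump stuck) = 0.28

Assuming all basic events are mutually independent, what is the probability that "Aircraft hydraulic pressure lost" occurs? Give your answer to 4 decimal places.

0.9389

P(Standby system lost) [OR] = 1 − (1−0.38) × (1−0.40) = 0.628000
P(System A down) [OR] = 1 − (1−0.628000) × (1−0.27) × (1−0.22) = 0.788183
P(Right circuit fails) [OR] = 1 − (1−0.45) × (1−0.40) = 0.670000
P(System B fails) [OR] = 1 − (1−0.03) × (1−0.43) = 0.447100
P(PTU path lost) [AND] = 0.447100 × 0.28 = 0.125188
P(Left circuit down) [OR] = 1 − (1−0.670000) × (1−0.125188) = 0.711312
P(Aircraft hydraulic pressure lost) [OR] = 1 − (1−0.788183) × (1−0.711312) = 0.938851
Rounded to 4 decimal places: P(Aircraft hydraulic pressure lost) ≈ 0.9389.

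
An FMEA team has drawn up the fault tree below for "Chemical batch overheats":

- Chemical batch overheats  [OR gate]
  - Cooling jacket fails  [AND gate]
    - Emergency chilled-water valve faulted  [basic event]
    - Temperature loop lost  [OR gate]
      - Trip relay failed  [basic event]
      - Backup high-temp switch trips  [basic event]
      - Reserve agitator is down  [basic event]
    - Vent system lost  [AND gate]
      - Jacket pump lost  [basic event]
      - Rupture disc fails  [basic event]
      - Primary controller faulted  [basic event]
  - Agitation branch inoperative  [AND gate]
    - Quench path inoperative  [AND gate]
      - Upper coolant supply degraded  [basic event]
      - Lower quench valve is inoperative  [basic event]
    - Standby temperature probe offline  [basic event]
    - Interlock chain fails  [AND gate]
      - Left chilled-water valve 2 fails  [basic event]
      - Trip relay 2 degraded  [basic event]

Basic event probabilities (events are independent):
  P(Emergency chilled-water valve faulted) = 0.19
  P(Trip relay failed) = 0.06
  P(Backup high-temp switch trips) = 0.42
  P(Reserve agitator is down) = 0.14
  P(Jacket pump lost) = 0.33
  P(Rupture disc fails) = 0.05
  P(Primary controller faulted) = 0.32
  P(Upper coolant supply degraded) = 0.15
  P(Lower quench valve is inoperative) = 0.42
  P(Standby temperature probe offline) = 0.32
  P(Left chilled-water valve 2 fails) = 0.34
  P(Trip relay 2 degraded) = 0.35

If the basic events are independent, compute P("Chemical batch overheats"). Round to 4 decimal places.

0.0029

P(Temperature loop lost) [OR] = 1 − (1−0.06) × (1−0.42) × (1−0.14) = 0.531128
P(Vent system lost) [AND] = 0.33 × 0.05 × 0.32 = 0.005280
P(Cooling jacket fails) [AND] = 0.19 × 0.531128 × 0.005280 = 0.000533
P(Quench path inoperative) [AND] = 0.15 × 0.42 = 0.063000
P(Interlock chain fails) [AND] = 0.34 × 0.35 = 0.119000
P(Agitation branch inoperative) [AND] = 0.063000 × 0.32 × 0.119000 = 0.002399
P(Chemical batch overheats) [OR] = 1 − (1−0.000533) × (1−0.002399) = 0.002931
Rounded to 4 decimal places: P(Chemical batch overheats) ≈ 0.0029.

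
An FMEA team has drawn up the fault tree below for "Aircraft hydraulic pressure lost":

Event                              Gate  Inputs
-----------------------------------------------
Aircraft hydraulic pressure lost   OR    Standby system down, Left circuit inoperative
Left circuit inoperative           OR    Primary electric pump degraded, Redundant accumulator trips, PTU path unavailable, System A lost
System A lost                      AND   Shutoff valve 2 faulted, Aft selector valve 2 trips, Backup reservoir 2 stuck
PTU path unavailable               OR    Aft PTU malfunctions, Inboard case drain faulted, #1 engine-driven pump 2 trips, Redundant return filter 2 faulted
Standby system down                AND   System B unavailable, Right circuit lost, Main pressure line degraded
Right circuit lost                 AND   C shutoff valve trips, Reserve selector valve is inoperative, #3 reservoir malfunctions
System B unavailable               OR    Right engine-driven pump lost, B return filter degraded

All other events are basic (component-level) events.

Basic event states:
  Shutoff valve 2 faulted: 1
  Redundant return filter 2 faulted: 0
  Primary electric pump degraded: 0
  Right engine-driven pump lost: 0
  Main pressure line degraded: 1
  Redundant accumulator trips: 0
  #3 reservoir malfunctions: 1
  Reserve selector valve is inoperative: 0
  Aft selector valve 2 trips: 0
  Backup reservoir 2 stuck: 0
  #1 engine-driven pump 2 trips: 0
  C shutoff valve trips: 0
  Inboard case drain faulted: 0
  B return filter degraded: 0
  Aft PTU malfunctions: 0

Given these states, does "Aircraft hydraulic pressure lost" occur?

System B unavailable [OR]: Right engine-driven pump lost=not, B return filter degraded=not → no input occurs → does not occur.
Right circuit lost [AND]: C shutoff valve trips=not, Reserve selector valve is inoperative=not, #3 reservoir malfunctions=occurs → not all inputs occur → does not occur.
Standby system down [AND]: System B unavailable=not, Right circuit lost=not, Main pressure line degraded=occurs → not all inputs occur → does not occur.
PTU path unavailable [OR]: Aft PTU malfunctions=not, Inboard case drain faulted=not, #1 engine-driven pump 2 trips=not, Redundant return filter 2 faulted=not → no input occurs → does not occur.
System A lost [AND]: Shutoff valve 2 faulted=occurs, Aft selector valve 2 trips=not, Backup reservoir 2 stuck=not → not all inputs occur → does not occur.
Left circuit inoperative [OR]: Primary electric pump degraded=not, Redundant accumulator trips=not, PTU path unavailable=not, System A lost=not → no input occurs → does not occur.
Aircraft hydraulic pressure lost [OR]: Standby system down=not, Left circuit inoperative=not → no input occurs → does not occur.

No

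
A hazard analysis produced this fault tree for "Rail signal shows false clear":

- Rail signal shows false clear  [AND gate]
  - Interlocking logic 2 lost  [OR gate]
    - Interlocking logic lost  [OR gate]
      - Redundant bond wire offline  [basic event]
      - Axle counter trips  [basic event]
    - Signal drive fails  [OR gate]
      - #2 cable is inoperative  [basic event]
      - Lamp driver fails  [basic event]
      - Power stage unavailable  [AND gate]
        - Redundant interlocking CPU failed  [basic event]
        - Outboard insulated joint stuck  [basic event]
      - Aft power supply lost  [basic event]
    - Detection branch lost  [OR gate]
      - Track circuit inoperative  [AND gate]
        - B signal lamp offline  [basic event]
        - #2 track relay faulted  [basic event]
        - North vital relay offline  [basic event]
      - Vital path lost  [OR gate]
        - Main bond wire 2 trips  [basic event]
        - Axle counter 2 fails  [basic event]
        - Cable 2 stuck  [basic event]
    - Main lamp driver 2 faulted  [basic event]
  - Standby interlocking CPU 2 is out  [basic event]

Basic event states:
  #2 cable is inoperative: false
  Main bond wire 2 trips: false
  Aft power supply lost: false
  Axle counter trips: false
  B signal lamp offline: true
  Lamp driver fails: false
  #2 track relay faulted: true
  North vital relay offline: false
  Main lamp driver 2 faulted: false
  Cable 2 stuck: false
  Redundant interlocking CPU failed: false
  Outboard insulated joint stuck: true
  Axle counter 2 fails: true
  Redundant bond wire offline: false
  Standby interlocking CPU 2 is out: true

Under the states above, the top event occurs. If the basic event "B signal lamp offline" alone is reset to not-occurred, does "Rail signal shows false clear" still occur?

Yes

Counterfactual: set "B signal lamp offline" to not occurred.
Interlocking logic lost [OR]: Redundant bond wire offline=not, Axle counter trips=not → no input occurs → does not occur.
Power stage unavailable [AND]: Redundant interlocking CPU failed=not, Outboard insulated joint stuck=occurs → not all inputs occur → does not occur.
Signal drive fails [OR]: #2 cable is inoperative=not, Lamp driver fails=not, Power stage unavailable=not, Aft power supply lost=not → no input occurs → does not occur.
Track circuit inoperative [AND]: B signal lamp offline=not, #2 track relay faulted=occurs, North vital relay offline=not → not all inputs occur → does not occur.
Vital path lost [OR]: Main bond wire 2 trips=not, Axle counter 2 fails=occurs, Cable 2 stuck=not → at least one input occurs → occurs.
Detection branch lost [OR]: Track circuit inoperative=not, Vital path lost=occurs → at least one input occurs → occurs.
Interlocking logic 2 lost [OR]: Interlocking logic lost=not, Signal drive fails=not, Detection branch lost=occurs, Main lamp driver 2 faulted=not → at least one input occurs → occurs.
Rail signal shows false clear [AND]: Interlocking logic 2 lost=occurs, Standby interlocking CPU 2 is out=occurs → all inputs occur → occurs.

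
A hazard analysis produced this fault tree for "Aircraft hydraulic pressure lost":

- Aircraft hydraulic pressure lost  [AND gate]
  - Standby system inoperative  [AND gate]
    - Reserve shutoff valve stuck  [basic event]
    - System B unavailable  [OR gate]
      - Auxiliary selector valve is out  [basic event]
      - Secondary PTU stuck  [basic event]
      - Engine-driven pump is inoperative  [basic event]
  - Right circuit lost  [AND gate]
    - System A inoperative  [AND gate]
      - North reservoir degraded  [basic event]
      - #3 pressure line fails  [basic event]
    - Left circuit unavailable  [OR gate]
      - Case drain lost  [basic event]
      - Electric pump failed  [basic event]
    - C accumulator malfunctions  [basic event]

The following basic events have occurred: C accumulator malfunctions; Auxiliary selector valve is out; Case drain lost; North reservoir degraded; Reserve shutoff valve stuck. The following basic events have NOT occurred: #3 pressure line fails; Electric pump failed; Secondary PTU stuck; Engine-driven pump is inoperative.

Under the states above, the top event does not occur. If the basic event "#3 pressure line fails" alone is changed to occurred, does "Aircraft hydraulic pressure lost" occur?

Yes

Counterfactual: set "#3 pressure line fails" to occurred.
System B unavailable [OR]: Auxiliary selector valve is out=occurs, Secondary PTU stuck=not, Engine-driven pump is inoperative=not → at least one input occurs → occurs.
Standby system inoperative [AND]: Reserve shutoff valve stuck=occurs, System B unavailable=occurs → all inputs occur → occurs.
System A inoperative [AND]: North reservoir degraded=occurs, #3 pressure line fails=occurs → all inputs occur → occurs.
Left circuit unavailable [OR]: Case drain lost=occurs, Electric pump failed=not → at least one input occurs → occurs.
Right circuit lost [AND]: System A inoperative=occurs, Left circuit unavailable=occurs, C accumulator malfunctions=occurs → all inputs occur → occurs.
Aircraft hydraulic pressure lost [AND]: Standby system inoperative=occurs, Right circuit lost=occurs → all inputs occur → occurs.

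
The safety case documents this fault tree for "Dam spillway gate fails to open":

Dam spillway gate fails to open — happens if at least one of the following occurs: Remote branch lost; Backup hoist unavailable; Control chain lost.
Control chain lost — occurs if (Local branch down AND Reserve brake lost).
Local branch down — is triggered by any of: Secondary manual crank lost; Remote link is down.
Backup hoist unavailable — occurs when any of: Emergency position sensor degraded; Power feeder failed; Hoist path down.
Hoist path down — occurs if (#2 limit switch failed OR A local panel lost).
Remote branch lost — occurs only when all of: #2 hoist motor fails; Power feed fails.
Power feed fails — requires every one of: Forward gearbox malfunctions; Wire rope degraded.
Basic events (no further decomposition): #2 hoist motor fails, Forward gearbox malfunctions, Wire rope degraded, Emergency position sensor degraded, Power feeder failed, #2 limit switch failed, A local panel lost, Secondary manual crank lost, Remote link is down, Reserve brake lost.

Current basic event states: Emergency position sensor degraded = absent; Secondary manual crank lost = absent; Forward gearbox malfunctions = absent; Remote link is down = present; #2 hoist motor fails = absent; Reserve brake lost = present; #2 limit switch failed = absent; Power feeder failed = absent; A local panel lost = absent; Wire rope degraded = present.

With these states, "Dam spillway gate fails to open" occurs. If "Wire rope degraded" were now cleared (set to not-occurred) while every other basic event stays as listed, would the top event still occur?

Counterfactual: set "Wire rope degraded" to not occurred.
Power feed fails [AND]: Forward gearbox malfunctions=not, Wire rope degraded=not → not all inputs occur → does not occur.
Remote branch lost [AND]: #2 hoist motor fails=not, Power feed fails=not → not all inputs occur → does not occur.
Hoist path down [OR]: #2 limit switch failed=not, A local panel lost=not → no input occurs → does not occur.
Backup hoist unavailable [OR]: Emergency position sensor degraded=not, Power feeder failed=not, Hoist path down=not → no input occurs → does not occur.
Local branch down [OR]: Secondary manual crank lost=not, Remote link is down=occurs → at least one input occurs → occurs.
Control chain lost [AND]: Local branch down=occurs, Reserve brake lost=occurs → all inputs occur → occurs.
Dam spillway gate fails to open [OR]: Remote branch lost=not, Backup hoist unavailable=not, Control chain lost=occurs → at least one input occurs → occurs.

Yes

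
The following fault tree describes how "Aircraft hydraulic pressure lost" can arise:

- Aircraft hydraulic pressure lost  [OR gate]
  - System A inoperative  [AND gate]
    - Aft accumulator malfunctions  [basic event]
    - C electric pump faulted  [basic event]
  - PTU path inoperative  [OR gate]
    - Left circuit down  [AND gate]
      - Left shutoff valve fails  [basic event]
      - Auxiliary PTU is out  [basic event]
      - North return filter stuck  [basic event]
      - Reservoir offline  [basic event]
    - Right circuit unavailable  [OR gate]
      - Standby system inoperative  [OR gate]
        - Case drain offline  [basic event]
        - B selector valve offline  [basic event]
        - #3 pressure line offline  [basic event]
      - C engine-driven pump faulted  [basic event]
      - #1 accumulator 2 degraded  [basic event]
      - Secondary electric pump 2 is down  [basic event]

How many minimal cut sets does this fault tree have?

System A inoperative [AND]: one cut set from each child combined → 1 × 1 = 1 cut set(s).
Left circuit down [AND]: one cut set from each child combined → 1 × 1 × 1 × 1 = 1 cut set(s).
Standby system inoperative [OR]: union of children's cut sets → 3 cut set(s).
Right circuit unavailable [OR]: union of children's cut sets → 6 cut set(s).
PTU path inoperative [OR]: union of children's cut sets → 7 cut set(s).
Aircraft hydraulic pressure lost [OR]: union of children's cut sets → 8 cut set(s).
Minimal cut sets: {Aft accumulator malfunctions, C electric pump faulted}; {Auxiliary PTU is out, Left shutoff valve fails, North return filter stuck, Reservoir offline}; {Case drain offline}; {B selector valve offline}; {#3 pressure line offline}; {C engine-driven pump faulted}; {#1 accumulator 2 degraded}; {Secondary electric pump 2 is down}.

8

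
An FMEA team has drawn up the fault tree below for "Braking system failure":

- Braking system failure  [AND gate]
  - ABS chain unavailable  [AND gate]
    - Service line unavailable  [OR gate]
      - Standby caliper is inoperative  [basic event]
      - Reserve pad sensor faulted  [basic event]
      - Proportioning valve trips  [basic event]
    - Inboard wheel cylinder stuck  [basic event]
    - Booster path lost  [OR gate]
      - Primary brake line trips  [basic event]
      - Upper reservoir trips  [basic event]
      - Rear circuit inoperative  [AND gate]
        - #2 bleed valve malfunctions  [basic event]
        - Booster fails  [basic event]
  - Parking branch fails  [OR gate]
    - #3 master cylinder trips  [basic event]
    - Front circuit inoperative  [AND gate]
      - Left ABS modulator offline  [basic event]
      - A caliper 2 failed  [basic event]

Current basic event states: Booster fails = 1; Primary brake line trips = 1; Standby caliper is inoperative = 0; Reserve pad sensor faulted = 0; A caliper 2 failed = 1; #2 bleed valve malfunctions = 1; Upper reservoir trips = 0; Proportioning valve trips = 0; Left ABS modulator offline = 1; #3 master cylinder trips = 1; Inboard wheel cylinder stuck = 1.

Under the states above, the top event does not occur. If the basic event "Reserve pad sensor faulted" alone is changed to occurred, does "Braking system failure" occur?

Counterfactual: set "Reserve pad sensor faulted" to occurred.
Service line unavailable [OR]: Standby caliper is inoperative=not, Reserve pad sensor faulted=occurs, Proportioning valve trips=not → at least one input occurs → occurs.
Rear circuit inoperative [AND]: #2 bleed valve malfunctions=occurs, Booster fails=occurs → all inputs occur → occurs.
Booster path lost [OR]: Primary brake line trips=occurs, Upper reservoir trips=not, Rear circuit inoperative=occurs → at least one input occurs → occurs.
ABS chain unavailable [AND]: Service line unavailable=occurs, Inboard wheel cylinder stuck=occurs, Booster path lost=occurs → all inputs occur → occurs.
Front circuit inoperative [AND]: Left ABS modulator offline=occurs, A caliper 2 failed=occurs → all inputs occur → occurs.
Parking branch fails [OR]: #3 master cylinder trips=occurs, Front circuit inoperative=occurs → at least one input occurs → occurs.
Braking system failure [AND]: ABS chain unavailable=occurs, Parking branch fails=occurs → all inputs occur → occurs.

Yes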